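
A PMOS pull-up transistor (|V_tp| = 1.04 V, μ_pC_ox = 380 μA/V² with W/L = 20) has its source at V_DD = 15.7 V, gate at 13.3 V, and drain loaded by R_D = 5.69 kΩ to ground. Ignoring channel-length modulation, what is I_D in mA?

V_SG = V_DD − V_G = 15.7 − 13.3 = 2.4 V, so V_ov = 2.4 − 1.04 = 1.36 V.
k_p = μ_pC_ox · (W/L) = 7.6 mA/V².
Assume saturation: I_D = ½ k_p V_ov² = 0.5 × 7.6 × 1.36² = 7.03 mA, giving V_SD = V_DD − I_D R_D = 15.7 − 7.03 × 5.69 = -24.3 V.
But -24.3 V < V_ov = 1.36 V, so the device is actually in triode.
In triode I_D = k_p[V_ov V_SD − ½ V_SD²] and I_D = (V_DD − V_SD)/R_D. Equating: 21.6 V_SD² − 59.81 V_SD + 15.7 = 0, giving V_SD = 0.294 V (the root below V_ov).
I_D = (15.7 − 0.294) / 5.69 = 2.71 mA.

I_D = 2.71 mA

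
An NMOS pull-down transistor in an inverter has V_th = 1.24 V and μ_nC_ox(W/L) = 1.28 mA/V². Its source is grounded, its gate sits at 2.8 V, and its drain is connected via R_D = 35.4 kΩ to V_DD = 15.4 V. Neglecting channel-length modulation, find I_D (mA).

V_GS = V_G = 2.8 V, so V_ov = 2.8 − 1.24 = 1.56 V.
Assume saturation: I_D = ½ k_n V_ov² = 0.5 × 1.28 × 1.56² = 1.56 mA, giving V_DS = V_DD − I_D R_D = 15.4 − 1.56 × 35.4 = -39.7 V.
But -39.7 V < V_ov = 1.56 V, so the device is actually in triode.
In triode I_D = k_n[V_ov V_DS − ½ V_DS²] and I_D = (V_DD − V_DS)/R_D. Equating: 22.7 V_DS² − 71.69 V_DS + 15.4 = 0, giving V_DS = 0.232 V (the root below V_ov).
I_D = (15.4 − 0.232) / 35.4 = 0.428 mA.

I_D = 0.428 mA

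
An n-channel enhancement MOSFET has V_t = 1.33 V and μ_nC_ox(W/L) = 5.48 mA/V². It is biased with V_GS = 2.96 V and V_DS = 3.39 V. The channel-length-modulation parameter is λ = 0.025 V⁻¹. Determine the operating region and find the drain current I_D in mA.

Saturation; I_D = 7.90 mA

V_ov = V_GS − V_t = 2.96 − 1.33 = 1.63 V.
Since V_DS = 3.39 V ≥ V_ov = 1.63 V, the device is in saturation.
I_D = ½ k_n V_ov² (1 + λ V_DS) = 0.5 × 5.48 × 1.63² × (1 + 0.025 × 3.39) = 7.9 mA.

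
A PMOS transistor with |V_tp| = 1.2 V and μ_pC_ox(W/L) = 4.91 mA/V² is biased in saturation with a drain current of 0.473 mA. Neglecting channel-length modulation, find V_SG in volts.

V_SG = 1.64 V

In saturation I_D = ½ k_p (V_SG − |V_tp|)², so V_SG − |V_tp| = √(2 I_D / k_p) = √(2 × 0.473 / 4.91) = 0.439 V.
V_SG = 1.2 + 0.439 = 1.64 V.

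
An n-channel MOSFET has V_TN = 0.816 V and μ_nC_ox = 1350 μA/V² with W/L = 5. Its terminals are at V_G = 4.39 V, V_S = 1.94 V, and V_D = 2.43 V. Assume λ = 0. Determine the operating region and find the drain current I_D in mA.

Triode; I_D = 4.59 mA

V_GS = V_G − V_S = 4.39 − 1.94 = 2.45 V; V_DS = V_D − V_S = 2.43 − 1.94 = 0.49 V.
k_n = μ_nC_ox · (W/L) = 6.75 mA/V².
V_ov = V_GS − V_TN = 2.45 − 0.816 = 1.63 V.
Since V_DS = 0.49 V < V_ov = 1.63 V, the device is in the triode region.
I_D = k_n [V_ov · V_DS − ½ V_DS²] = 6.75 × [1.63 × 0.49 − 0.5 × 0.49²] = 4.59 mA.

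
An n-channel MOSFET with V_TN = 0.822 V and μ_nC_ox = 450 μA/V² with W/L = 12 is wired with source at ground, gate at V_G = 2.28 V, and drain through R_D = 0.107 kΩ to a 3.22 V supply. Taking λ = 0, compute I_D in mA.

I_D = 5.74 mA

V_GS = V_G = 2.28 V, so V_ov = 2.28 − 0.822 = 1.46 V.
k_n = μ_nC_ox · (W/L) = 5.4 mA/V².
Assume saturation: I_D = ½ k_n V_ov² = 0.5 × 5.4 × 1.46² = 5.74 mA, giving V_DS = V_DD − I_D R_D = 3.22 − 5.74 × 0.107 = 2.61 V.
V_DS = 2.61 V ≥ V_ov = 1.46 V, confirming saturation.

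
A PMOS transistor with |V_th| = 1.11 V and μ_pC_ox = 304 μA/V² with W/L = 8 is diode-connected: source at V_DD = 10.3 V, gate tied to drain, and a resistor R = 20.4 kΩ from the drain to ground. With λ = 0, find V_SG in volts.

V_SG = 1.70 V

With gate tied to drain, V_SG = V_SD ≥ V_SG − |V_th|, so the device is in saturation.
k_p = μ_pC_ox · (W/L) = 2.432 mA/V².
KCL at the drain: ½ k_p (V_SG − |V_th|)² = (V_DD − V_SG)/R.
Let x = V_SG − 1.11. Then 24.8 x² + x − 9.19 = 0, giving x = 0.589 V (positive root), so V_SG = 1.7 V.
I_D = (V_DD − V_SG)/R = (10.3 − 1.7) / 20.4 = 0.422 mA.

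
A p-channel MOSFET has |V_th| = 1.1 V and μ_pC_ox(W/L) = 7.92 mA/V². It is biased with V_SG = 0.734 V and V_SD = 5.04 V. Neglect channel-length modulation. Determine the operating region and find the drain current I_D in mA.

Cutoff; I_D = 0 mA

V_SG = 0.734 V < |V_th| = 1.1 V, so the transistor is in cutoff.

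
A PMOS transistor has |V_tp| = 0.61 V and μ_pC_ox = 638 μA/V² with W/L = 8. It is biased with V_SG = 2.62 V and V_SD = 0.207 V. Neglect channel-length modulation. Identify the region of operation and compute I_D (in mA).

k_p = μ_pC_ox · (W/L) = 5.104 mA/V².
V_ov = V_SG − |V_tp| = 2.62 − 0.61 = 2.01 V.
Since V_SD = 0.207 V < V_ov = 2.01 V, the device is in the triode region.
I_D = k_p [V_ov · V_SD − ½ V_SD²] = 5.104 × [2.01 × 0.207 − 0.5 × 0.207²] = 2.01 mA.

Triode; I_D = 2.01 mA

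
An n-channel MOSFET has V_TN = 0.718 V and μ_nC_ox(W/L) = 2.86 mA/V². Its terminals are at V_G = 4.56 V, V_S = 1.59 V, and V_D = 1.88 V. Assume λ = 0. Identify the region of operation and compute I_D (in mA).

Triode; I_D = 1.75 mA

V_GS = V_G − V_S = 4.56 − 1.59 = 2.97 V; V_DS = V_D − V_S = 1.88 − 1.59 = 0.29 V.
V_ov = V_GS − V_TN = 2.97 − 0.718 = 2.25 V.
Since V_DS = 0.29 V < V_ov = 2.25 V, the device is in the triode region.
I_D = k_n [V_ov · V_DS − ½ V_DS²] = 2.86 × [2.25 × 0.29 − 0.5 × 0.29²] = 1.75 mA.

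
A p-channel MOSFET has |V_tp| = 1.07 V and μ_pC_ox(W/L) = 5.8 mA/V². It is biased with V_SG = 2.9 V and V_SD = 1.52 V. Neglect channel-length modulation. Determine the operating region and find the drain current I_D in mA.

Triode; I_D = 9.43 mA

V_ov = V_SG − |V_tp| = 2.9 − 1.07 = 1.83 V.
Since V_SD = 1.52 V < V_ov = 1.83 V, the device is in the triode region.
I_D = k_p [V_ov · V_SD − ½ V_SD²] = 5.8 × [1.83 × 1.52 − 0.5 × 1.52²] = 9.43 mA.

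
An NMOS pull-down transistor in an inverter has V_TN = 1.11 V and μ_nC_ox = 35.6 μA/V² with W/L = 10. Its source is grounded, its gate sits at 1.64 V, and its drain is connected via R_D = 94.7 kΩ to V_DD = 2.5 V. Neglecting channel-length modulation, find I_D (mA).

V_GS = V_G = 1.64 V, so V_ov = 1.64 − 1.11 = 0.53 V.
k_n = μ_nC_ox · (W/L) = 0.356 mA/V².
Assume saturation: I_D = ½ k_n V_ov² = 0.5 × 0.356 × 0.53² = 0.05 mA, giving V_DS = V_DD − I_D R_D = 2.5 − 0.05 × 94.7 = -2.24 V.
But -2.24 V < V_ov = 0.53 V, so the device is actually in triode.
In triode I_D = k_n[V_ov V_DS − ½ V_DS²] and I_D = (V_DD − V_DS)/R_D. Equating: 16.9 V_DS² − 18.87 V_DS + 2.5 = 0, giving V_DS = 0.154 V (the root below V_ov).
I_D = (2.5 − 0.154) / 94.7 = 0.0248 mA.

I_D = 0.0248 mA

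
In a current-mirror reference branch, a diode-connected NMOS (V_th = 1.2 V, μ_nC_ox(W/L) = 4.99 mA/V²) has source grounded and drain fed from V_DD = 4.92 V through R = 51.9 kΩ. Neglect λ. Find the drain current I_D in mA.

I_D = 0.0685 mA

With gate tied to drain, V_GS = V_DS ≥ V_GS − V_th, so the device is in saturation.
KCL at the drain: ½ k_n (V_GS − V_th)² = (V_DD − V_GS)/R.
Let x = V_GS − 1.2. Then 129 x² + x − 3.72 = 0, giving x = 0.166 V (positive root), so V_GS = 1.37 V.
I_D = (V_DD − V_GS)/R = (4.92 − 1.37) / 51.9 = 0.0685 mA.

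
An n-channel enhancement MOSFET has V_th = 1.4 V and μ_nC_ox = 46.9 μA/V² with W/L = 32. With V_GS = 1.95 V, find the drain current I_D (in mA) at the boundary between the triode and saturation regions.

At the boundary V_DS = V_ov = V_GS − V_th = 1.95 − 1.4 = 0.55 V.
k_n = μ_nC_ox · (W/L) = 1.501 mA/V².
I_D = ½ k_n V_ov² = 0.5 × 1.501 × 0.55² = 0.227 mA.

I_D = 0.227 mA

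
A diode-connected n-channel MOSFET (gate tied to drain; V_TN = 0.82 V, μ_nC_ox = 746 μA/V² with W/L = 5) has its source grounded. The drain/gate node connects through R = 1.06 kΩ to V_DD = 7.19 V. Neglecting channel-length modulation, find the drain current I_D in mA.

I_D = 4.54 mA

With gate tied to drain, V_GS = V_DS ≥ V_GS − V_TN, so the device is in saturation.
k_n = μ_nC_ox · (W/L) = 3.73 mA/V².
KCL at the drain: ½ k_n (V_GS − V_TN)² = (V_DD − V_GS)/R.
Let x = V_GS − 0.82. Then 1.98 x² + x − 6.37 = 0, giving x = 1.56 V (positive root), so V_GS = 2.38 V.
I_D = (V_DD − V_GS)/R = (7.19 − 2.38) / 1.06 = 4.54 mA.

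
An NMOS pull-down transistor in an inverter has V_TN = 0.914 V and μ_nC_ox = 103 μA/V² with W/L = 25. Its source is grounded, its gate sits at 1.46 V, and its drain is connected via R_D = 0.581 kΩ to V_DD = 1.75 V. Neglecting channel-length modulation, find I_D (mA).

V_GS = V_G = 1.46 V, so V_ov = 1.46 − 0.914 = 0.546 V.
k_n = μ_nC_ox · (W/L) = 2.575 mA/V².
Assume saturation: I_D = ½ k_n V_ov² = 0.5 × 2.575 × 0.546² = 0.384 mA, giving V_DS = V_DD − I_D R_D = 1.75 − 0.384 × 0.581 = 1.53 V.
V_DS = 1.53 V ≥ V_ov = 0.546 V, confirming saturation.

I_D = 0.384 mA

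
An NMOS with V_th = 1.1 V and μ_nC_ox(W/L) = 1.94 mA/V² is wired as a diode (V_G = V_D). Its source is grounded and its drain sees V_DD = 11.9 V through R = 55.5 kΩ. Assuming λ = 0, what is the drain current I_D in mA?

I_D = 0.187 mA

With gate tied to drain, V_GS = V_DS ≥ V_GS − V_th, so the device is in saturation.
KCL at the drain: ½ k_n (V_GS − V_th)² = (V_DD − V_GS)/R.
Let x = V_GS − 1.1. Then 53.8 x² + x − 10.8 = 0, giving x = 0.439 V (positive root), so V_GS = 1.54 V.
I_D = (V_DD − V_GS)/R = (11.9 − 1.54) / 55.5 = 0.187 mA.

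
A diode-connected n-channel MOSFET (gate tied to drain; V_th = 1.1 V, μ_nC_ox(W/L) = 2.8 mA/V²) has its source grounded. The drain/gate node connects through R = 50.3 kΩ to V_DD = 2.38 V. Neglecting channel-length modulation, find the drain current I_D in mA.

With gate tied to drain, V_GS = V_DS ≥ V_GS − V_th, so the device is in saturation.
KCL at the drain: ½ k_n (V_GS − V_th)² = (V_DD − V_GS)/R.
Let x = V_GS − 1.1. Then 70.4 x² + x − 1.28 = 0, giving x = 0.128 V (positive root), so V_GS = 1.23 V.
I_D = (V_DD − V_GS)/R = (2.38 − 1.23) / 50.3 = 0.0229 mA.

I_D = 0.0229 mA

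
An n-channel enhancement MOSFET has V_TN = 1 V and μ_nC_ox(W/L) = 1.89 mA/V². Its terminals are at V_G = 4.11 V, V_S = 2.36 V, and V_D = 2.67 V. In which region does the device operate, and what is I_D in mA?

V_GS = V_G − V_S = 4.11 − 2.36 = 1.75 V; V_DS = V_D − V_S = 2.67 − 2.36 = 0.31 V.
V_ov = V_GS − V_TN = 1.75 − 1 = 0.75 V.
Since V_DS = 0.31 V < V_ov = 0.75 V, the device is in the triode region.
I_D = k_n [V_ov · V_DS − ½ V_DS²] = 1.89 × [0.75 × 0.31 − 0.5 × 0.31²] = 0.349 mA.

Triode; I_D = 0.349 mA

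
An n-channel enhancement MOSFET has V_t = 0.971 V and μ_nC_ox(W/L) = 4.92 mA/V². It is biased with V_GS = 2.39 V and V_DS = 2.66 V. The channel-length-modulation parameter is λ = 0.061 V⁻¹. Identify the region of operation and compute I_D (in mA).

Saturation; I_D = 5.76 mA

V_ov = V_GS − V_t = 2.39 − 0.971 = 1.42 V.
Since V_DS = 2.66 V ≥ V_ov = 1.42 V, the device is in saturation.
I_D = ½ k_n V_ov² (1 + λ V_DS) = 0.5 × 4.92 × 1.42² × (1 + 0.061 × 2.66) = 5.76 mA.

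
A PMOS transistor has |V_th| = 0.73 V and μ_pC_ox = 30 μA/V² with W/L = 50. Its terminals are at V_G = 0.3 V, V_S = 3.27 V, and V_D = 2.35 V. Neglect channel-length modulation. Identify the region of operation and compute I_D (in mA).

Triode; I_D = 2.46 mA

V_SG = V_S − V_G = 3.27 − 0.3 = 2.97 V; V_SD = V_S − V_D = 3.27 − 2.35 = 0.92 V.
k_p = μ_pC_ox · (W/L) = 1.5 mA/V².
V_ov = V_SG − |V_th| = 2.97 − 0.73 = 2.24 V.
Since V_SD = 0.92 V < V_ov = 2.24 V, the device is in the triode region.
I_D = k_p [V_ov · V_SD − ½ V_SD²] = 1.5 × [2.24 × 0.92 − 0.5 × 0.92²] = 2.46 mA.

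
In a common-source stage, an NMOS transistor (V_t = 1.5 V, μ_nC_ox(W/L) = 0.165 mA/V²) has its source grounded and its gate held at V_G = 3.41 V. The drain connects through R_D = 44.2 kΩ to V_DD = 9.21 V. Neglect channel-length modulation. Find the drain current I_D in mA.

V_GS = V_G = 3.41 V, so V_ov = 3.41 − 1.5 = 1.91 V.
Assume saturation: I_D = ½ k_n V_ov² = 0.5 × 0.165 × 1.91² = 0.301 mA, giving V_DS = V_DD − I_D R_D = 9.21 − 0.301 × 44.2 = -4.09 V.
But -4.09 V < V_ov = 1.91 V, so the device is actually in triode.
In triode I_D = k_n[V_ov V_DS − ½ V_DS²] and I_D = (V_DD − V_DS)/R_D. Equating: 3.65 V_DS² − 14.93 V_DS + 9.21 = 0, giving V_DS = 0.757 V (the root below V_ov).
I_D = (9.21 − 0.757) / 44.2 = 0.191 mA.

I_D = 0.191 mA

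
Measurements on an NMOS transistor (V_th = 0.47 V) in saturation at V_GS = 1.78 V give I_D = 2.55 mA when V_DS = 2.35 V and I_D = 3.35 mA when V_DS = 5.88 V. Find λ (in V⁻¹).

λ = 0.112 V⁻¹

With V_GS fixed, I_D ∝ (1 + λ V_DS) in saturation, so I_D2/I_D1 = (1 + λ V_DS2)/(1 + λ V_DS1).
3.35/2.55 = 1.314 = (1 + 5.88 λ)/(1 + 2.35 λ).
Solving: λ (I_D1 V_DS2 − I_D2 V_DS1) = I_D2 − I_D1, so λ = (3.35 − 2.55) / (2.55 × 5.88 − 3.35 × 2.35) = 0.8 / 7.12 = 0.112 V⁻¹.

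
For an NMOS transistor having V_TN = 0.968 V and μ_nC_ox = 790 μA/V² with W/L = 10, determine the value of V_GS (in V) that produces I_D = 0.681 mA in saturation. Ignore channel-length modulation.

V_GS = 1.38 V

k_n = μ_nC_ox · (W/L) = 7.9 mA/V².
In saturation I_D = ½ k_n (V_GS − V_TN)², so V_GS − V_TN = √(2 I_D / k_n) = √(2 × 0.681 / 7.9) = 0.415 V.
V_GS = 0.968 + 0.415 = 1.38 V.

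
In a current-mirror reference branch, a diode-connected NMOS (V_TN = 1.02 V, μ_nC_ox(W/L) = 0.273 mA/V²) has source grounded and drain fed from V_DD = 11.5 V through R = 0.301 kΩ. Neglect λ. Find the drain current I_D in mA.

I_D = 8.54 mA

With gate tied to drain, V_GS = V_DS ≥ V_GS − V_TN, so the device is in saturation.
KCL at the drain: ½ k_n (V_GS − V_TN)² = (V_DD − V_GS)/R.
Let x = V_GS − 1.02. Then 0.0411 x² + x − 10.48 = 0, giving x = 7.91 V (positive root), so V_GS = 8.93 V.
I_D = (V_DD − V_GS)/R = (11.5 − 8.93) / 0.301 = 8.54 mA.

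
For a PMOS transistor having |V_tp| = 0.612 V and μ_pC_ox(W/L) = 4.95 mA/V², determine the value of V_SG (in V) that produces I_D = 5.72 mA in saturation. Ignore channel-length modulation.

V_SG = 2.13 V

In saturation I_D = ½ k_p (V_SG − |V_tp|)², so V_SG − |V_tp| = √(2 I_D / k_p) = √(2 × 5.72 / 4.95) = 1.52 V.
V_SG = 0.612 + 1.52 = 2.13 V.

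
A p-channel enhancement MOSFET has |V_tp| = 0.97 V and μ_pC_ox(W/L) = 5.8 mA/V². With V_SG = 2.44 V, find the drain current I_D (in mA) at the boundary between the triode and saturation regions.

At the boundary V_SD = V_ov = V_SG − |V_tp| = 2.44 − 0.97 = 1.47 V.
I_D = ½ k_p V_ov² = 0.5 × 5.8 × 1.47² = 6.27 mA.

I_D = 6.27 mA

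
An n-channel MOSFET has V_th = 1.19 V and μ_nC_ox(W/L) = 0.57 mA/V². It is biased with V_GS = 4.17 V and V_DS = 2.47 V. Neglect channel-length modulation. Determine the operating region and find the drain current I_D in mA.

V_ov = V_GS − V_th = 4.17 − 1.19 = 2.98 V.
Since V_DS = 2.47 V < V_ov = 2.98 V, the device is in the triode region.
I_D = k_n [V_ov · V_DS − ½ V_DS²] = 0.57 × [2.98 × 2.47 − 0.5 × 2.47²] = 2.46 mA.

Triode; I_D = 2.46 mA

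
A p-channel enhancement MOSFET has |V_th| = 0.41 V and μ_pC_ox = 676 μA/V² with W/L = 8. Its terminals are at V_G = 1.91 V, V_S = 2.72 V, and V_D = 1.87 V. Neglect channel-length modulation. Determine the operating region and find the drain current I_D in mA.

Saturation; I_D = 0.433 mA

V_SG = V_S − V_G = 2.72 − 1.91 = 0.81 V; V_SD = V_S − V_D = 2.72 − 1.87 = 0.85 V.
k_p = μ_pC_ox · (W/L) = 5.408 mA/V².
V_ov = V_SG − |V_th| = 0.81 − 0.41 = 0.4 V.
Since V_SD = 0.85 V ≥ V_ov = 0.4 V, the device is in saturation.
I_D = ½ k_p V_ov² = 0.5 × 5.408 × 0.4² = 0.433 mA.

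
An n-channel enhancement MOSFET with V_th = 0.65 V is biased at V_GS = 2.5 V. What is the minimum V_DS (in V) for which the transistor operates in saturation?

V_DS,sat = 1.85 V

The boundary between triode and saturation is V_DS = V_GS − V_th = V_ov.
V_ov = 2.5 − 0.65 = 1.85 V.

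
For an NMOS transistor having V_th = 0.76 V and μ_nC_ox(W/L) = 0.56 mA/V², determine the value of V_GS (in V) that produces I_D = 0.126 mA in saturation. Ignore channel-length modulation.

V_GS = 1.43 V

In saturation I_D = ½ k_n (V_GS − V_th)², so V_GS − V_th = √(2 I_D / k_n) = √(2 × 0.126 / 0.56) = 0.671 V.
V_GS = 0.76 + 0.671 = 1.43 V.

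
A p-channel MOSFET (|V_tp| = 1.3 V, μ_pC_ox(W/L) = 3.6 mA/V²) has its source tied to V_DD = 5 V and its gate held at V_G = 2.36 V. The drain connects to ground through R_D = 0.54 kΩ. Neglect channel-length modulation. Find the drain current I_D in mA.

V_SG = V_DD − V_G = 5 − 2.36 = 2.64 V, so V_ov = 2.64 − 1.3 = 1.34 V.
Assume saturation: I_D = ½ k_p V_ov² = 0.5 × 3.6 × 1.34² = 3.23 mA, giving V_SD = V_DD − I_D R_D = 5 − 3.23 × 0.54 = 3.25 V.
V_SD = 3.25 V ≥ V_ov = 1.34 V, confirming saturation.

I_D = 3.23 mA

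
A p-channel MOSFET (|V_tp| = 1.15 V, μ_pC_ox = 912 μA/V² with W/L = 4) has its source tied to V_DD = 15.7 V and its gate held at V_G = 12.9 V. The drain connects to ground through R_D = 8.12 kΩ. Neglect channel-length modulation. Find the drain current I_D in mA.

I_D = 1.89 mA

V_SG = V_DD − V_G = 15.7 − 12.9 = 2.8 V, so V_ov = 2.8 − 1.15 = 1.65 V.
k_p = μ_pC_ox · (W/L) = 3.648 mA/V².
Assume saturation: I_D = ½ k_p V_ov² = 0.5 × 3.648 × 1.65² = 4.97 mA, giving V_SD = V_DD − I_D R_D = 15.7 − 4.97 × 8.12 = -24.6 V.
But -24.6 V < V_ov = 1.65 V, so the device is actually in triode.
In triode I_D = k_p[V_ov V_SD − ½ V_SD²] and I_D = (V_DD − V_SD)/R_D. Equating: 14.8 V_SD² − 49.88 V_SD + 15.7 = 0, giving V_SD = 0.351 V (the root below V_ov).
I_D = (15.7 − 0.351) / 8.12 = 1.89 mA.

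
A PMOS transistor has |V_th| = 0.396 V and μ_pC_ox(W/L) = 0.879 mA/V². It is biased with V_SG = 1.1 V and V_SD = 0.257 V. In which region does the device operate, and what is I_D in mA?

Triode; I_D = 0.130 mA

V_ov = V_SG − |V_th| = 1.1 − 0.396 = 0.704 V.
Since V_SD = 0.257 V < V_ov = 0.704 V, the device is in the triode region.
I_D = k_p [V_ov · V_SD − ½ V_SD²] = 0.879 × [0.704 × 0.257 − 0.5 × 0.257²] = 0.13 mA.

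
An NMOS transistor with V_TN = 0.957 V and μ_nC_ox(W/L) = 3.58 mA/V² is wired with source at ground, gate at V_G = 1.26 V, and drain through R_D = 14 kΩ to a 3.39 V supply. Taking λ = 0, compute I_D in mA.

I_D = 0.164 mA

V_GS = V_G = 1.26 V, so V_ov = 1.26 − 0.957 = 0.303 V.
Assume saturation: I_D = ½ k_n V_ov² = 0.5 × 3.58 × 0.303² = 0.164 mA, giving V_DS = V_DD − I_D R_D = 3.39 − 0.164 × 14 = 1.09 V.
V_DS = 1.09 V ≥ V_ov = 0.303 V, confirming saturation.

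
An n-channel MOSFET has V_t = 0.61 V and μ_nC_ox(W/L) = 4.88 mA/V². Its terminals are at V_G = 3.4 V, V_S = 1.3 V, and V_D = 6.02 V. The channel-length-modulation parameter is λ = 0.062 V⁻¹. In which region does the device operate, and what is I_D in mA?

V_GS = V_G − V_S = 3.4 − 1.3 = 2.1 V; V_DS = V_D − V_S = 6.02 − 1.3 = 4.72 V.
V_ov = V_GS − V_t = 2.1 − 0.61 = 1.49 V.
Since V_DS = 4.72 V ≥ V_ov = 1.49 V, the device is in saturation.
I_D = ½ k_n V_ov² (1 + λ V_DS) = 0.5 × 4.88 × 1.49² × (1 + 0.062 × 4.72) = 7 mA.

Saturation; I_D = 7.00 mA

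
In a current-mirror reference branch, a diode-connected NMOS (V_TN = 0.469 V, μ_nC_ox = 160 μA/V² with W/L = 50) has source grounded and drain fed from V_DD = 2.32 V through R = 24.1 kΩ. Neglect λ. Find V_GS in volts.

With gate tied to drain, V_GS = V_DS ≥ V_GS − V_TN, so the device is in saturation.
k_n = μ_nC_ox · (W/L) = 8 mA/V².
KCL at the drain: ½ k_n (V_GS − V_TN)² = (V_DD − V_GS)/R.
Let x = V_GS − 0.469. Then 96.4 x² + x − 1.851 = 0, giving x = 0.133 V (positive root), so V_GS = 0.602 V.
I_D = (V_DD − V_GS)/R = (2.32 − 0.602) / 24.1 = 0.0713 mA.

V_GS = 0.602 V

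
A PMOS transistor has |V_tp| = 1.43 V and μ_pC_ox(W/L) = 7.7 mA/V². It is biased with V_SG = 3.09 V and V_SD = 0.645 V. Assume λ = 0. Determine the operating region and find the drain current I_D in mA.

Triode; I_D = 6.64 mA

V_ov = V_SG − |V_tp| = 3.09 − 1.43 = 1.66 V.
Since V_SD = 0.645 V < V_ov = 1.66 V, the device is in the triode region.
I_D = k_p [V_ov · V_SD − ½ V_SD²] = 7.7 × [1.66 × 0.645 − 0.5 × 0.645²] = 6.64 mA.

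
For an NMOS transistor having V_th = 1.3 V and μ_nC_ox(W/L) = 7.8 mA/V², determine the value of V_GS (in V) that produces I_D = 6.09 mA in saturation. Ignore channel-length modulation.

V_GS = 2.55 V

In saturation I_D = ½ k_n (V_GS − V_th)², so V_GS − V_th = √(2 I_D / k_n) = √(2 × 6.09 / 7.8) = 1.25 V.
V_GS = 1.3 + 1.25 = 2.55 V.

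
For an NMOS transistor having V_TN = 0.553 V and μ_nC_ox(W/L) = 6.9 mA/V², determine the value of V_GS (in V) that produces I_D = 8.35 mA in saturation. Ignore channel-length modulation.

V_GS = 2.11 V

In saturation I_D = ½ k_n (V_GS − V_TN)², so V_GS − V_TN = √(2 I_D / k_n) = √(2 × 8.35 / 6.9) = 1.56 V.
V_GS = 0.553 + 1.56 = 2.11 V.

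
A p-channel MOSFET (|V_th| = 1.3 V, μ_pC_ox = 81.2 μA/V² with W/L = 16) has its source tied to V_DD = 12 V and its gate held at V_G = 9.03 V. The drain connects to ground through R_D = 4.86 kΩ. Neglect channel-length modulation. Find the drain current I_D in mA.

I_D = 1.81 mA

V_SG = V_DD − V_G = 12 − 9.03 = 2.97 V, so V_ov = 2.97 − 1.3 = 1.67 V.
k_p = μ_pC_ox · (W/L) = 1.299 mA/V².
Assume saturation: I_D = ½ k_p V_ov² = 0.5 × 1.299 × 1.67² = 1.81 mA, giving V_SD = V_DD − I_D R_D = 12 − 1.81 × 4.86 = 3.2 V.
V_SD = 3.2 V ≥ V_ov = 1.67 V, confirming saturation.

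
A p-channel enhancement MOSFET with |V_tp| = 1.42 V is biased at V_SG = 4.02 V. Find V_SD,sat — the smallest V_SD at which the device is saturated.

V_SD,sat = 2.60 V

The boundary between triode and saturation is V_SD = V_SG − |V_tp| = V_ov.
V_ov = 4.02 − 1.42 = 2.6 V.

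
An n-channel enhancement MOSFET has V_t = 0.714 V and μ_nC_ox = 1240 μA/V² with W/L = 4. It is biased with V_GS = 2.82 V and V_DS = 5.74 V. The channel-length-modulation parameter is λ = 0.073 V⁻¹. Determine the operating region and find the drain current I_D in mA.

k_n = μ_nC_ox · (W/L) = 4.96 mA/V².
V_ov = V_GS − V_t = 2.82 − 0.714 = 2.11 V.
Since V_DS = 5.74 V ≥ V_ov = 2.11 V, the device is in saturation.
I_D = ½ k_n V_ov² (1 + λ V_DS) = 0.5 × 4.96 × 2.11² × (1 + 0.073 × 5.74) = 15.6 mA.

Saturation; I_D = 15.6 mA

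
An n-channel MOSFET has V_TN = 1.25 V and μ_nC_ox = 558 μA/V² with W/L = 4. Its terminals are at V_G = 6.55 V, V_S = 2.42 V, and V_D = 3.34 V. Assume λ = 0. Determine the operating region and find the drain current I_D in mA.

Triode; I_D = 4.97 mA

V_GS = V_G − V_S = 6.55 − 2.42 = 4.13 V; V_DS = V_D − V_S = 3.34 − 2.42 = 0.92 V.
k_n = μ_nC_ox · (W/L) = 2.232 mA/V².
V_ov = V_GS − V_TN = 4.13 − 1.25 = 2.88 V.
Since V_DS = 0.92 V < V_ov = 2.88 V, the device is in the triode region.
I_D = k_n [V_ov · V_DS − ½ V_DS²] = 2.232 × [2.88 × 0.92 − 0.5 × 0.92²] = 4.97 mA.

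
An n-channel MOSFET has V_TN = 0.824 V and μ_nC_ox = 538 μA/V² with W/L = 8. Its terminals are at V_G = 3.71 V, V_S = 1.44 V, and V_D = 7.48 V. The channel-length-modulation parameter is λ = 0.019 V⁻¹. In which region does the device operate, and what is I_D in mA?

V_GS = V_G − V_S = 3.71 − 1.44 = 2.27 V; V_DS = V_D − V_S = 7.48 − 1.44 = 6.04 V.
k_n = μ_nC_ox · (W/L) = 4.304 mA/V².
V_ov = V_GS − V_TN = 2.27 − 0.824 = 1.45 V.
Since V_DS = 6.04 V ≥ V_ov = 1.45 V, the device is in saturation.
I_D = ½ k_n V_ov² (1 + λ V_DS) = 0.5 × 4.304 × 1.45² × (1 + 0.019 × 6.04) = 5.02 mA.

Saturation; I_D = 5.02 mA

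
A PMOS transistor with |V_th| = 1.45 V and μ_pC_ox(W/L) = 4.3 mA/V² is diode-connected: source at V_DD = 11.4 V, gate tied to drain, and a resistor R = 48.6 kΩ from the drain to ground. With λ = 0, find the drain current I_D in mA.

With gate tied to drain, V_SG = V_SD ≥ V_SG − |V_th|, so the device is in saturation.
KCL at the drain: ½ k_p (V_SG − |V_th|)² = (V_DD − V_SG)/R.
Let x = V_SG − 1.45. Then 104 x² + x − 9.95 = 0, giving x = 0.304 V (positive root), so V_SG = 1.75 V.
I_D = (V_DD − V_SG)/R = (11.4 − 1.75) / 48.6 = 0.198 mA.

I_D = 0.198 mA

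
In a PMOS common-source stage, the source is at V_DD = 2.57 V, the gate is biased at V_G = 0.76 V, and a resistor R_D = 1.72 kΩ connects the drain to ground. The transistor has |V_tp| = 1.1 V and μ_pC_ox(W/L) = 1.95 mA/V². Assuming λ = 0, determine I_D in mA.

V_SG = V_DD − V_G = 2.57 − 0.76 = 1.81 V, so V_ov = 1.81 − 1.1 = 0.71 V.
Assume saturation: I_D = ½ k_p V_ov² = 0.5 × 1.95 × 0.71² = 0.491 mA, giving V_SD = V_DD − I_D R_D = 2.57 − 0.491 × 1.72 = 1.72 V.
V_SD = 1.72 V ≥ V_ov = 0.71 V, confirming saturation.

I_D = 0.491 mA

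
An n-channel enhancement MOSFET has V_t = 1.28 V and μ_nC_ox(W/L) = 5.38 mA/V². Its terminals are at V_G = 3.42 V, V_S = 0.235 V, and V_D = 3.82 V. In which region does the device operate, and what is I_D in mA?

Saturation; I_D = 9.76 mA

V_GS = V_G − V_S = 3.42 − 0.235 = 3.19 V; V_DS = V_D − V_S = 3.82 − 0.235 = 3.58 V.
V_ov = V_GS − V_t = 3.19 − 1.28 = 1.91 V.
Since V_DS = 3.58 V ≥ V_ov = 1.91 V, the device is in saturation.
I_D = ½ k_n V_ov² = 0.5 × 5.38 × 1.91² = 9.76 mA.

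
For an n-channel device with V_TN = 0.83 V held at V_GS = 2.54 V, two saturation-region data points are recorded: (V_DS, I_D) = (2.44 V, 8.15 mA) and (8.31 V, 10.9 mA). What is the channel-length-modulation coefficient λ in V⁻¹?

λ = 0.0669 V⁻¹

With V_GS fixed, I_D ∝ (1 + λ V_DS) in saturation, so I_D2/I_D1 = (1 + λ V_DS2)/(1 + λ V_DS1).
10.9/8.15 = 1.337 = (1 + 8.31 λ)/(1 + 2.44 λ).
Solving: λ (I_D1 V_DS2 − I_D2 V_DS1) = I_D2 − I_D1, so λ = (10.9 − 8.15) / (8.15 × 8.31 − 10.9 × 2.44) = 2.75 / 41.1 = 0.0669 V⁻¹.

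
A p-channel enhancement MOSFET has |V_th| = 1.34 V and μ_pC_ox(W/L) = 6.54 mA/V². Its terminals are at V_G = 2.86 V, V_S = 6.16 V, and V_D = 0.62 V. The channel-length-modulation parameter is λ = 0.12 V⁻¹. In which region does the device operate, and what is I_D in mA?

V_SG = V_S − V_G = 6.16 − 2.86 = 3.3 V; V_SD = V_S − V_D = 6.16 − 0.62 = 5.54 V.
V_ov = V_SG − |V_th| = 3.3 − 1.34 = 1.96 V.
Since V_SD = 5.54 V ≥ V_ov = 1.96 V, the device is in saturation.
I_D = ½ k_p V_ov² (1 + λ V_SD) = 0.5 × 6.54 × 1.96² × (1 + 0.12 × 5.54) = 20.9 mA.

Saturation; I_D = 20.9 mA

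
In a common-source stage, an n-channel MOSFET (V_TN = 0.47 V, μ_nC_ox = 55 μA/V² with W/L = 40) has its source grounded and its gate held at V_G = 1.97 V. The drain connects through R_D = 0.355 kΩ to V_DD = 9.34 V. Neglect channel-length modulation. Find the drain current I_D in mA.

I_D = 2.48 mA

V_GS = V_G = 1.97 V, so V_ov = 1.97 − 0.47 = 1.5 V.
k_n = μ_nC_ox · (W/L) = 2.2 mA/V².
Assume saturation: I_D = ½ k_n V_ov² = 0.5 × 2.2 × 1.5² = 2.48 mA, giving V_DS = V_DD − I_D R_D = 9.34 − 2.48 × 0.355 = 8.46 V.
V_DS = 8.46 V ≥ V_ov = 1.5 V, confirming saturation.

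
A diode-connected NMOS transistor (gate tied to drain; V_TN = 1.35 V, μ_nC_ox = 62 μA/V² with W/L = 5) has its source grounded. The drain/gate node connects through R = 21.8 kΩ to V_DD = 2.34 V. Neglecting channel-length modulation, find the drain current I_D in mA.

I_D = 0.0265 mA

With gate tied to drain, V_GS = V_DS ≥ V_GS − V_TN, so the device is in saturation.
k_n = μ_nC_ox · (W/L) = 0.31 mA/V².
KCL at the drain: ½ k_n (V_GS − V_TN)² = (V_DD − V_GS)/R.
Let x = V_GS − 1.35. Then 3.38 x² + x − 0.99 = 0, giving x = 0.413 V (positive root), so V_GS = 1.76 V.
I_D = (V_DD − V_GS)/R = (2.34 − 1.76) / 21.8 = 0.0265 mA.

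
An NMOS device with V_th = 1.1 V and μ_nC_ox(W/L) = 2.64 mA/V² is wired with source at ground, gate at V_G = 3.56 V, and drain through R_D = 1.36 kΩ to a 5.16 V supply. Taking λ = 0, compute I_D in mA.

V_GS = V_G = 3.56 V, so V_ov = 3.56 − 1.1 = 2.46 V.
Assume saturation: I_D = ½ k_n V_ov² = 0.5 × 2.64 × 2.46² = 7.99 mA, giving V_DS = V_DD − I_D R_D = 5.16 − 7.99 × 1.36 = -5.7 V.
But -5.7 V < V_ov = 2.46 V, so the device is actually in triode.
In triode I_D = k_n[V_ov V_DS − ½ V_DS²] and I_D = (V_DD − V_DS)/R_D. Equating: 1.8 V_DS² − 9.832 V_DS + 5.16 = 0, giving V_DS = 0.588 V (the root below V_ov).
I_D = (5.16 − 0.588) / 1.36 = 3.36 mA.

I_D = 3.36 mA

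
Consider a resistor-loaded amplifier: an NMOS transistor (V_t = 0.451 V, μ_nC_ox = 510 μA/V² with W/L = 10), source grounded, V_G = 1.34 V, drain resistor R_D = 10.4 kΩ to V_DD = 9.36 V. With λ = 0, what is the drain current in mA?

I_D = 0.879 mA

V_GS = V_G = 1.34 V, so V_ov = 1.34 − 0.451 = 0.889 V.
k_n = μ_nC_ox · (W/L) = 5.1 mA/V².
Assume saturation: I_D = ½ k_n V_ov² = 0.5 × 5.1 × 0.889² = 2.02 mA, giving V_DS = V_DD − I_D R_D = 9.36 − 2.02 × 10.4 = -11.6 V.
But -11.6 V < V_ov = 0.889 V, so the device is actually in triode.
In triode I_D = k_n[V_ov V_DS − ½ V_DS²] and I_D = (V_DD − V_DS)/R_D. Equating: 26.5 V_DS² − 48.15 V_DS + 9.36 = 0, giving V_DS = 0.221 V (the root below V_ov).
I_D = (9.36 − 0.221) / 10.4 = 0.879 mA.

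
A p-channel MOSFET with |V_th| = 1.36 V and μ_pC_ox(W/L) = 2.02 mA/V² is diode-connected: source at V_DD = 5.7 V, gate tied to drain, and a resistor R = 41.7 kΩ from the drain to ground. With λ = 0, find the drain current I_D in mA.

I_D = 0.0967 mA

With gate tied to drain, V_SG = V_SD ≥ V_SG − |V_th|, so the device is in saturation.
KCL at the drain: ½ k_p (V_SG − |V_th|)² = (V_DD − V_SG)/R.
Let x = V_SG − 1.36. Then 42.1 x² + x − 4.34 = 0, giving x = 0.309 V (positive root), so V_SG = 1.67 V.
I_D = (V_DD − V_SG)/R = (5.7 − 1.67) / 41.7 = 0.0967 mA.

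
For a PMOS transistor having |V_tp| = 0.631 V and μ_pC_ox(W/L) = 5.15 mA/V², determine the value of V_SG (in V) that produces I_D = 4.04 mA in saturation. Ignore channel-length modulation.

V_SG = 1.88 V

In saturation I_D = ½ k_p (V_SG − |V_tp|)², so V_SG − |V_tp| = √(2 I_D / k_p) = √(2 × 4.04 / 5.15) = 1.25 V.
V_SG = 0.631 + 1.25 = 1.88 V.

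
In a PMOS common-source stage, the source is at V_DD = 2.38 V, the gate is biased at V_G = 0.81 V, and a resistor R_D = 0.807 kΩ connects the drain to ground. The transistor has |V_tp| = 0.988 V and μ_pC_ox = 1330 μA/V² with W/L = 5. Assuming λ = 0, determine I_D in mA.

V_SG = V_DD − V_G = 2.38 − 0.81 = 1.57 V, so V_ov = 1.57 − 0.988 = 0.582 V.
k_p = μ_pC_ox · (W/L) = 6.65 mA/V².
Assume saturation: I_D = ½ k_p V_ov² = 0.5 × 6.65 × 0.582² = 1.13 mA, giving V_SD = V_DD − I_D R_D = 2.38 − 1.13 × 0.807 = 1.47 V.
V_SD = 1.47 V ≥ V_ov = 0.582 V, confirming saturation.

I_D = 1.13 mA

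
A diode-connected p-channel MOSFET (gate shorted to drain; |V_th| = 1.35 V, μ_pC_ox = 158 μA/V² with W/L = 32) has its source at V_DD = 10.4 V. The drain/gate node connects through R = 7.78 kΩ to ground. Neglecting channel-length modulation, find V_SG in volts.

With gate tied to drain, V_SG = V_SD ≥ V_SG − |V_th|, so the device is in saturation.
k_p = μ_pC_ox · (W/L) = 5.056 mA/V².
KCL at the drain: ½ k_p (V_SG − |V_th|)² = (V_DD − V_SG)/R.
Let x = V_SG − 1.35. Then 19.7 x² + x − 9.05 = 0, giving x = 0.653 V (positive root), so V_SG = 2 V.
I_D = (V_DD − V_SG)/R = (10.4 − 2) / 7.78 = 1.08 mA.

V_SG = 2.00 V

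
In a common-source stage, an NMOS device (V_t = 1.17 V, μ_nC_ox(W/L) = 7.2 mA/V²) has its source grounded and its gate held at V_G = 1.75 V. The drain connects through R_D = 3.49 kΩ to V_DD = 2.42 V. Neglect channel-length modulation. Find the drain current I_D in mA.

V_GS = V_G = 1.75 V, so V_ov = 1.75 − 1.17 = 0.58 V.
Assume saturation: I_D = ½ k_n V_ov² = 0.5 × 7.2 × 0.58² = 1.21 mA, giving V_DS = V_DD − I_D R_D = 2.42 − 1.21 × 3.49 = -1.81 V.
But -1.81 V < V_ov = 0.58 V, so the device is actually in triode.
In triode I_D = k_n[V_ov V_DS − ½ V_DS²] and I_D = (V_DD − V_DS)/R_D. Equating: 12.6 V_DS² − 15.57 V_DS + 2.42 = 0, giving V_DS = 0.182 V (the root below V_ov).
I_D = (2.42 − 0.182) / 3.49 = 0.641 mA.

I_D = 0.641 mA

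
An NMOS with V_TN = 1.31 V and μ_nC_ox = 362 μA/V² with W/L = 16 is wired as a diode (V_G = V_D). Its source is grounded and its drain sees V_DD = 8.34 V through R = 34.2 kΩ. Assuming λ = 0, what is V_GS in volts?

V_GS = 1.57 V

With gate tied to drain, V_GS = V_DS ≥ V_GS − V_TN, so the device is in saturation.
k_n = μ_nC_ox · (W/L) = 5.792 mA/V².
KCL at the drain: ½ k_n (V_GS − V_TN)² = (V_DD − V_GS)/R.
Let x = V_GS − 1.31. Then 99 x² + x − 7.03 = 0, giving x = 0.261 V (positive root), so V_GS = 1.57 V.
I_D = (V_DD − V_GS)/R = (8.34 − 1.57) / 34.2 = 0.198 mA.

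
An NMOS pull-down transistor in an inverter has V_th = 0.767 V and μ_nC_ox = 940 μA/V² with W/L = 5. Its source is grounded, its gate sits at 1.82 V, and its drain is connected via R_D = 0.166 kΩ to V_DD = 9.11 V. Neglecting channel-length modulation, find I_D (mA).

I_D = 2.61 mA

V_GS = V_G = 1.82 V, so V_ov = 1.82 − 0.767 = 1.05 V.
k_n = μ_nC_ox · (W/L) = 4.7 mA/V².
Assume saturation: I_D = ½ k_n V_ov² = 0.5 × 4.7 × 1.05² = 2.61 mA, giving V_DS = V_DD − I_D R_D = 9.11 − 2.61 × 0.166 = 8.68 V.
V_DS = 8.68 V ≥ V_ov = 1.05 V, confirming saturation.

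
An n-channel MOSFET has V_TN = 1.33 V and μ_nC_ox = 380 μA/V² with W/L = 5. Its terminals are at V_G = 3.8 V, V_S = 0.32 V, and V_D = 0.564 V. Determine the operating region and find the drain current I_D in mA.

V_GS = V_G − V_S = 3.8 − 0.32 = 3.48 V; V_DS = V_D − V_S = 0.564 − 0.32 = 0.244 V.
k_n = μ_nC_ox · (W/L) = 1.9 mA/V².
V_ov = V_GS − V_TN = 3.48 − 1.33 = 2.15 V.
Since V_DS = 0.244 V < V_ov = 2.15 V, the device is in the triode region.
I_D = k_n [V_ov · V_DS − ½ V_DS²] = 1.9 × [2.15 × 0.244 − 0.5 × 0.244²] = 0.94 mA.

Triode; I_D = 0.940 mA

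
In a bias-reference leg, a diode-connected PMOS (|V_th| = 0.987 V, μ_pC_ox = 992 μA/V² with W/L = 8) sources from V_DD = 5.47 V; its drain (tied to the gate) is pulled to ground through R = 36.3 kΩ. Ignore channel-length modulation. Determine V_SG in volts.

With gate tied to drain, V_SG = V_SD ≥ V_SG − |V_th|, so the device is in saturation.
k_p = μ_pC_ox · (W/L) = 7.936 mA/V².
KCL at the drain: ½ k_p (V_SG − |V_th|)² = (V_DD − V_SG)/R.
Let x = V_SG − 0.987. Then 144 x² + x − 4.483 = 0, giving x = 0.173 V (positive root), so V_SG = 1.16 V.
I_D = (V_DD − V_SG)/R = (5.47 − 1.16) / 36.3 = 0.119 mA.

V_SG = 1.16 V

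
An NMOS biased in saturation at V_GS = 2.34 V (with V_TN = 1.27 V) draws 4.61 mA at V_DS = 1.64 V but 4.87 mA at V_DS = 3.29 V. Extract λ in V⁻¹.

With V_GS fixed, I_D ∝ (1 + λ V_DS) in saturation, so I_D2/I_D1 = (1 + λ V_DS2)/(1 + λ V_DS1).
4.87/4.61 = 1.056 = (1 + 3.29 λ)/(1 + 1.64 λ).
Solving: λ (I_D1 V_DS2 − I_D2 V_DS1) = I_D2 − I_D1, so λ = (4.87 − 4.61) / (4.61 × 3.29 − 4.87 × 1.64) = 0.26 / 7.18 = 0.0362 V⁻¹.

λ = 0.0362 V⁻¹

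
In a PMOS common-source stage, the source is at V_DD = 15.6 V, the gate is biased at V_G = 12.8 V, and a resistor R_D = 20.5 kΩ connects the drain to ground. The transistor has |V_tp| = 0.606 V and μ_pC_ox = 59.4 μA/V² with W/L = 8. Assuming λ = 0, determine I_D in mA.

I_D = 0.719 mA

V_SG = V_DD − V_G = 15.6 − 12.8 = 2.8 V, so V_ov = 2.8 − 0.606 = 2.19 V.
k_p = μ_pC_ox · (W/L) = 0.4752 mA/V².
Assume saturation: I_D = ½ k_p V_ov² = 0.5 × 0.4752 × 2.19² = 1.14 mA, giving V_SD = V_DD − I_D R_D = 15.6 − 1.14 × 20.5 = -7.85 V.
But -7.85 V < V_ov = 2.19 V, so the device is actually in triode.
In triode I_D = k_p[V_ov V_SD − ½ V_SD²] and I_D = (V_DD − V_SD)/R_D. Equating: 4.87 V_SD² − 22.37 V_SD + 15.6 = 0, giving V_SD = 0.857 V (the root below V_ov).
I_D = (15.6 − 0.857) / 20.5 = 0.719 mA.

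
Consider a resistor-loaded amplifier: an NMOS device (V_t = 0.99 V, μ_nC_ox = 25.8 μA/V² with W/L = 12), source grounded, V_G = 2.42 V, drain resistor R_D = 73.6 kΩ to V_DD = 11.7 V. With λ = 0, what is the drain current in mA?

I_D = 0.153 mA

V_GS = V_G = 2.42 V, so V_ov = 2.42 − 0.99 = 1.43 V.
k_n = μ_nC_ox · (W/L) = 0.3096 mA/V².
Assume saturation: I_D = ½ k_n V_ov² = 0.5 × 0.3096 × 1.43² = 0.317 mA, giving V_DS = V_DD − I_D R_D = 11.7 − 0.317 × 73.6 = -11.6 V.
But -11.6 V < V_ov = 1.43 V, so the device is actually in triode.
In triode I_D = k_n[V_ov V_DS − ½ V_DS²] and I_D = (V_DD − V_DS)/R_D. Equating: 11.4 V_DS² − 33.58 V_DS + 11.7 = 0, giving V_DS = 0.404 V (the root below V_ov).
I_D = (11.7 − 0.404) / 73.6 = 0.153 mA.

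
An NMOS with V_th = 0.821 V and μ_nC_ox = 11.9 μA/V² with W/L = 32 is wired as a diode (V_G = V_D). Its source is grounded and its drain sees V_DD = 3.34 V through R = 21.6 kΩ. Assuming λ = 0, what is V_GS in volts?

With gate tied to drain, V_GS = V_DS ≥ V_GS − V_th, so the device is in saturation.
k_n = μ_nC_ox · (W/L) = 0.3808 mA/V².
KCL at the drain: ½ k_n (V_GS − V_th)² = (V_DD − V_GS)/R.
Let x = V_GS − 0.821. Then 4.11 x² + x − 2.519 = 0, giving x = 0.67 V (positive root), so V_GS = 1.49 V.
I_D = (V_DD − V_GS)/R = (3.34 − 1.49) / 21.6 = 0.0856 mA.

V_GS = 1.49 V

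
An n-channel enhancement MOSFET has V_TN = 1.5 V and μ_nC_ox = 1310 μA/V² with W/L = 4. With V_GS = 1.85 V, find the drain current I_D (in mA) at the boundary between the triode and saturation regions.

At the boundary V_DS = V_ov = V_GS − V_TN = 1.85 − 1.5 = 0.35 V.
k_n = μ_nC_ox · (W/L) = 5.24 mA/V².
I_D = ½ k_n V_ov² = 0.5 × 5.24 × 0.35² = 0.321 mA.

I_D = 0.321 mA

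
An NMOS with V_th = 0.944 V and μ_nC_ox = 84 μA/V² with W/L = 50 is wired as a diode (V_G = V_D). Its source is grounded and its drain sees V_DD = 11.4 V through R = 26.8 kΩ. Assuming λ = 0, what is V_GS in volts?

V_GS = 1.37 V

With gate tied to drain, V_GS = V_DS ≥ V_GS − V_th, so the device is in saturation.
k_n = μ_nC_ox · (W/L) = 4.2 mA/V².
KCL at the drain: ½ k_n (V_GS − V_th)² = (V_DD − V_GS)/R.
Let x = V_GS − 0.944. Then 56.3 x² + x − 10.46 = 0, giving x = 0.422 V (positive root), so V_GS = 1.37 V.
I_D = (V_DD − V_GS)/R = (11.4 − 1.37) / 26.8 = 0.374 mA.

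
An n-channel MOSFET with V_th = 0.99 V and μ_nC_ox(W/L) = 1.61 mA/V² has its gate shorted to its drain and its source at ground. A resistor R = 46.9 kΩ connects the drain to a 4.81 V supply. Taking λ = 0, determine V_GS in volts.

V_GS = 1.30 V

With gate tied to drain, V_GS = V_DS ≥ V_GS − V_th, so the device is in saturation.
KCL at the drain: ½ k_n (V_GS − V_th)² = (V_DD − V_GS)/R.
Let x = V_GS − 0.99. Then 37.8 x² + x − 3.82 = 0, giving x = 0.305 V (positive root), so V_GS = 1.3 V.
I_D = (V_DD − V_GS)/R = (4.81 − 1.3) / 46.9 = 0.0749 mA.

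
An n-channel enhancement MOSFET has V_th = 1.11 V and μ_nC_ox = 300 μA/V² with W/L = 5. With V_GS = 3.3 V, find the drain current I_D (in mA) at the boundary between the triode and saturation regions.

At the boundary V_DS = V_ov = V_GS − V_th = 3.3 − 1.11 = 2.19 V.
k_n = μ_nC_ox · (W/L) = 1.5 mA/V².
I_D = ½ k_n V_ov² = 0.5 × 1.5 × 2.19² = 3.6 mA.

I_D = 3.60 mA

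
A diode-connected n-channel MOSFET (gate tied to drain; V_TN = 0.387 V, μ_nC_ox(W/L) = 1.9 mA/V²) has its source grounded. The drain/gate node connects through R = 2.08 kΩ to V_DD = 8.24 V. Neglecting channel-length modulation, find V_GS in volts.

With gate tied to drain, V_GS = V_DS ≥ V_GS − V_TN, so the device is in saturation.
KCL at the drain: ½ k_n (V_GS − V_TN)² = (V_DD − V_GS)/R.
Let x = V_GS − 0.387. Then 1.98 x² + x − 7.853 = 0, giving x = 1.76 V (positive root), so V_GS = 2.14 V.
I_D = (V_DD − V_GS)/R = (8.24 − 2.14) / 2.08 = 2.93 mA.

V_GS = 2.14 V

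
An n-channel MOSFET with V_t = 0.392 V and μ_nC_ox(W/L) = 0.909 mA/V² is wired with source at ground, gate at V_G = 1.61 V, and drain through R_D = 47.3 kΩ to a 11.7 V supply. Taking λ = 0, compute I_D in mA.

I_D = 0.242 mA

V_GS = V_G = 1.61 V, so V_ov = 1.61 − 0.392 = 1.22 V.
Assume saturation: I_D = ½ k_n V_ov² = 0.5 × 0.909 × 1.22² = 0.674 mA, giving V_DS = V_DD − I_D R_D = 11.7 − 0.674 × 47.3 = -20.2 V.
But -20.2 V < V_ov = 1.22 V, so the device is actually in triode.
In triode I_D = k_n[V_ov V_DS − ½ V_DS²] and I_D = (V_DD − V_DS)/R_D. Equating: 21.5 V_DS² − 53.37 V_DS + 11.7 = 0, giving V_DS = 0.243 V (the root below V_ov).
I_D = (11.7 − 0.243) / 47.3 = 0.242 mA.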